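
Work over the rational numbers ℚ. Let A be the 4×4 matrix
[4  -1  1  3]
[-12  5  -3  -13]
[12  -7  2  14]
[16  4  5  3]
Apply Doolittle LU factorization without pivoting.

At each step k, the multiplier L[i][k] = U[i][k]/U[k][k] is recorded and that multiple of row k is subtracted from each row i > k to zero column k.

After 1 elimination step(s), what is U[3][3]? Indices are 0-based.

U[3][3] = -9

[col 0] pivot 4
  R1 -= -3*R0 → (0, 2, 0, -4)  (L[1][0] := -3)
  R2 -= 3*R0 → (0, -4, -1, 5)  (L[2][0] := 3)
  R3 -= 4*R0 → (0, 8, 1, -9)  (L[3][0] := 4)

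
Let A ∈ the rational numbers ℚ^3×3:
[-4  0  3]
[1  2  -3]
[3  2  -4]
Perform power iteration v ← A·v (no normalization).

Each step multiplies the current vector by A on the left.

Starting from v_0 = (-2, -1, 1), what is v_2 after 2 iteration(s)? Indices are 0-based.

v_2 = (-80, 33, 67)

v_0 = (-2, -1, 1).
v_1 = A·v_0 = (11, -7, -12).
v_2 = A·v_1 = (-80, 33, 67).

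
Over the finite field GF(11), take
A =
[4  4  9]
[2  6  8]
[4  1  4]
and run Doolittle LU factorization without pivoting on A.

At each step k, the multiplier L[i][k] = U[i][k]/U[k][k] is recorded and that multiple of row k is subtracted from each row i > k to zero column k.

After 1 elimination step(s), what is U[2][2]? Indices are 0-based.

U[2][2] = 6

Step 1: pivot at (0,0) is 4.
  row1 ← row1 − (6)·row0  ⇒  L[1][0]=6, U row1=(0, 4, 9)
  row2 ← row2 − (1)·row0  ⇒  L[2][0]=1, U row2=(0, 8, 6)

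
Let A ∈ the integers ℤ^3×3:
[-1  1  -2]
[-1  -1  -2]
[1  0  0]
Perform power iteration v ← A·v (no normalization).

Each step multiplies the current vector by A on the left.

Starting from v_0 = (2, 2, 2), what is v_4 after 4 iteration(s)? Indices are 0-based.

v_4 = (0, -16, 24)

v_0 = (2, 2, 2).
v_1 = A·v_0 = (-4, -8, 2).
v_2 = A·v_1 = (-8, 8, -4).
v_3 = A·v_2 = (24, 8, -8).
v_4 = A·v_3 = (0, -16, 24).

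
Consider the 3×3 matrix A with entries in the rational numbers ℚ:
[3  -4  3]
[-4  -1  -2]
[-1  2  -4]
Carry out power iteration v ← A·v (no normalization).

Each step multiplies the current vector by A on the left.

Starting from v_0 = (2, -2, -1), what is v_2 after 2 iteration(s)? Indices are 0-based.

v_2 = (43, -36, -11)

v_0 = (2, -2, -1).
v_1 = A·v_0 = (11, -4, -2).
v_2 = A·v_1 = (43, -36, -11).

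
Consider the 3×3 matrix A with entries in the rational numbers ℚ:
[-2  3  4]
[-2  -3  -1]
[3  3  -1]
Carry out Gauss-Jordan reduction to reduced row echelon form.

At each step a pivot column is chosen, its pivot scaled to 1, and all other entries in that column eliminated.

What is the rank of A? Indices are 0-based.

rank = 3

step 1: normalize row 0 (÷-2) = (1, -3/2, -2)
  row 1: subtract -2×row0 = (0, -6, -5)
  row 2: subtract 3×row0 = (0, 15/2, 5)
step 2: normalize row 1 (÷-6) = (0, 1, 5/6)
  row 0: subtract -3/2×row1 = (1, 0, -3/4)
  row 2: subtract 15/2×row1 = (0, 0, -5/4)
step 3: normalize row 2 (÷-5/4) = (0, 0, 1)
  row 0: subtract -3/4×row2 = (1, 0, 0)
  row 1: subtract 5/6×row2 = (0, 1, 0)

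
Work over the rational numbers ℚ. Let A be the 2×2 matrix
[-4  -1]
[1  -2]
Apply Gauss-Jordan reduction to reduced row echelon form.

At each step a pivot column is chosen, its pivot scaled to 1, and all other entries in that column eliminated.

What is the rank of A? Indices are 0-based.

pivot(0,0)=-4: scale R0 → (1, 1/4)
  clear (1,0): R1 −= (1)R0 → (0, -9/4)
pivot(1,1)=-9/4: scale R1 → (0, 1)
  clear (0,1): R0 −= (1/4)R1 → (1, 0)

rank = 2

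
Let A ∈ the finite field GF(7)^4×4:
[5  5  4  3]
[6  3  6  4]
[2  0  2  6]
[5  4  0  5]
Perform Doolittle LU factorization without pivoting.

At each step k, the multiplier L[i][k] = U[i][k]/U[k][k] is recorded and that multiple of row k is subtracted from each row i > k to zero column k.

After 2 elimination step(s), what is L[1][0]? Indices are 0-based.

L[1][0] = 4

[col 0] pivot 5
  R1 -= 4*R0 → (0, 4, 4, 6)  (L[1][0] := 4)
  R2 -= 6*R0 → (0, 5, 6, 2)  (L[2][0] := 6)
  R3 -= 1*R0 → (0, 6, 3, 2)  (L[3][0] := 1)
[col 1] pivot 4
  R2 -= 3*R1 → (0, 0, 1, 5)  (L[2][1] := 3)
  R3 -= 5*R1 → (0, 0, 4, 0)  (L[3][1] := 5)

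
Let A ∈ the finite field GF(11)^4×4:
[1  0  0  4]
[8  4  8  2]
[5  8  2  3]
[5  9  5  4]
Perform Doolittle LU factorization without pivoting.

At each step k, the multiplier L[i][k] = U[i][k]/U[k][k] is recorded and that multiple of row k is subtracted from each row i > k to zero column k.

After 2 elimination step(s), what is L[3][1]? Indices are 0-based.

[col 0] pivot 1
  R1 -= 8*R0 → (0, 4, 8, 3)  (L[1][0] := 8)
  R2 -= 5*R0 → (0, 8, 2, 5)  (L[2][0] := 5)
  R3 -= 5*R0 → (0, 9, 5, 6)  (L[3][0] := 5)
[col 1] pivot 4
  R2 -= 2*R1 → (0, 0, 8, 10)  (L[2][1] := 2)
  R3 -= 5*R1 → (0, 0, 9, 2)  (L[3][1] := 5)

L[3][1] = 5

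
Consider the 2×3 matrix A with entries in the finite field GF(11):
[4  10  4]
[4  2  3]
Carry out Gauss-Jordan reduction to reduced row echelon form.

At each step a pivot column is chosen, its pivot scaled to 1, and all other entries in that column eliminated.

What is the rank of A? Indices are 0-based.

step 1: normalize row 0 (÷4) = (1, 8, 1)
  row 1: subtract 4×row0 = (0, 3, 10)
step 2: normalize row 1 (÷3) = (0, 1, 7)
  row 0: subtract 8×row1 = (1, 0, 0)

rank = 2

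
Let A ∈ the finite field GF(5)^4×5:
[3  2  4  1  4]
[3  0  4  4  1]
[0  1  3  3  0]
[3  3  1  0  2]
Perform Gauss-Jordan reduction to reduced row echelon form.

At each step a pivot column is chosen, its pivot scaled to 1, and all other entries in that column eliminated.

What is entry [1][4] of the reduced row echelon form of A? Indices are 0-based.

pivot(0,0)=3: scale R0 → (1, 4, 3, 2, 3)
  clear (1,0): R1 −= (3)R0 → (0, 3, 0, 3, 2)
  clear (3,0): R3 −= (3)R0 → (0, 1, 2, 4, 3)
pivot(1,1)=3: scale R1 → (0, 1, 0, 1, 4)
  clear (0,1): R0 −= (4)R1 → (1, 0, 3, 3, 2)
  clear (2,1): R2 −= (1)R1 → (0, 0, 3, 2, 1)
  clear (3,1): R3 −= (1)R1 → (0, 0, 2, 3, 4)
pivot(2,2)=3: scale R2 → (0, 0, 1, 4, 2)
  clear (0,2): R0 −= (3)R2 → (1, 0, 0, 1, 1)
  clear (3,2): R3 −= (2)R2 → (0, 0, 0, 0, 0)
col 3: no nonzero at/below row 3; advance.
col 4: no nonzero at/below row 3; advance.

M[1][4] = 4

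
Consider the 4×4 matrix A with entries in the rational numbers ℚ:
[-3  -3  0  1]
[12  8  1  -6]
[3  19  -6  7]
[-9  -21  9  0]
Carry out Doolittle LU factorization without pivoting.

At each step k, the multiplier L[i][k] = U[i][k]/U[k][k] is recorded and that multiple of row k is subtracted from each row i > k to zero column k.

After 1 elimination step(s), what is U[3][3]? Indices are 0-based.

U[3][3] = -3

[col 0] pivot -3
  R1 -= -4*R0 → (0, -4, 1, -2)  (L[1][0] := -4)
  R2 -= -1*R0 → (0, 16, -6, 8)  (L[2][0] := -1)
  R3 -= 3*R0 → (0, -12, 9, -3)  (L[3][0] := 3)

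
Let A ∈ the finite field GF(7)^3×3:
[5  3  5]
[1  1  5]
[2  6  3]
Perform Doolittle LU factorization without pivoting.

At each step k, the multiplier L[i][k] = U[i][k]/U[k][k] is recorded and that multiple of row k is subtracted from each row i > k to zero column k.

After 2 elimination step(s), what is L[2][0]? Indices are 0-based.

k=0: U[0][0]=5
  eliminate (1,0): mult=3, new row 1: (0, 6, 4); set L[1][0]=3
  eliminate (2,0): mult=6, new row 2: (0, 2, 1); set L[2][0]=6
k=1: U[1][1]=6
  eliminate (2,1): mult=5, new row 2: (0, 0, 2); set L[2][1]=5

L[2][0] = 6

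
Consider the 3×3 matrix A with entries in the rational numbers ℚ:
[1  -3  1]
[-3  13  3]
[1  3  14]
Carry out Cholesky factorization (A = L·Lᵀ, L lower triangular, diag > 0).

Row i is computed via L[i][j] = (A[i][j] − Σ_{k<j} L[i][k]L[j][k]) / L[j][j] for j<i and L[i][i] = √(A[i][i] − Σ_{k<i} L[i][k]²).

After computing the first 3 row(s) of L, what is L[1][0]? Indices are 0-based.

L[1][0] = -3

Step 1: L[0][0] = √(1) = 1.
  L[1][0] = (-3) / L[0][0] = -3.
Step 2: L[1][1] = √(4) = 2.
  L[2][0] = (1) / L[0][0] = 1.
  L[2][1] = (6) / L[1][1] = 3.
Step 3: L[2][2] = √(4) = 2.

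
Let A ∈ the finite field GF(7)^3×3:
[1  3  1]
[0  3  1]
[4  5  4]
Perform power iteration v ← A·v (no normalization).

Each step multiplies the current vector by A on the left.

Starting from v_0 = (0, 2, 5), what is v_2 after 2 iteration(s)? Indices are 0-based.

v_2 = (4, 0, 2)

v_0 = (0, 2, 5).
v_1 = A·v_0 = (4, 4, 2).
v_2 = A·v_1 = (4, 0, 2).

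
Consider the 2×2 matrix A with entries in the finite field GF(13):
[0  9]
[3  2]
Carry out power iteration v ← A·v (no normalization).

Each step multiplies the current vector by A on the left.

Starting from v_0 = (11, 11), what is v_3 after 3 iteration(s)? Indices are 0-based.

v_3 = (10, 11)

v_0 = (11, 11).
v_1 = A·v_0 = (8, 3).
v_2 = A·v_1 = (1, 4).
v_3 = A·v_2 = (10, 11).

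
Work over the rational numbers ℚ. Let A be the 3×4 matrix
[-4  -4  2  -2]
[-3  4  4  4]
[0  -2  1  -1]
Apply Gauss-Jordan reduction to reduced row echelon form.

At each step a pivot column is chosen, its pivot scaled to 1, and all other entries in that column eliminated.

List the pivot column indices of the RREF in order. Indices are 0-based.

pivot(0,0)=-4: scale R0 → (1, 1, -1/2, 1/2)
  clear (1,0): R1 −= (-3)R0 → (0, 7, 5/2, 11/2)
pivot(1,1)=7: scale R1 → (0, 1, 5/14, 11/14)
  clear (0,1): R0 −= (1)R1 → (1, 0, -6/7, -2/7)
  clear (2,1): R2 −= (-2)R1 → (0, 0, 12/7, 4/7)
pivot(2,2)=12/7: scale R2 → (0, 0, 1, 1/3)
  clear (0,2): R0 −= (-6/7)R2 → (1, 0, 0, 0)
  clear (1,2): R1 −= (5/14)R2 → (0, 1, 0, 2/3)

pivot columns: 0, 1, 2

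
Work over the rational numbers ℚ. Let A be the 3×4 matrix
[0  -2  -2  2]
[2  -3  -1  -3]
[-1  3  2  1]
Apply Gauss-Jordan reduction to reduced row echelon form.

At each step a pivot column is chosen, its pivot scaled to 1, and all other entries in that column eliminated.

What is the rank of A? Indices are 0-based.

rank = 3

step 1: exchange rows 0,1
step 1: normalize row 0 (÷2) = (1, -3/2, -1/2, -3/2)
  row 2: subtract -1×row0 = (0, 3/2, 3/2, -1/2)
step 2: normalize row 1 (÷-2) = (0, 1, 1, -1)
  row 0: subtract -3/2×row1 = (1, 0, 1, -3)
  row 2: subtract 3/2×row1 = (0, 0, 0, 1)
skip col 2 (zero from row 2)
step 3: normalize row 2 (÷1) = (0, 0, 0, 1)
  row 0: subtract -3×row2 = (1, 0, 1, 0)
  row 1: subtract -1×row2 = (0, 1, 1, 0)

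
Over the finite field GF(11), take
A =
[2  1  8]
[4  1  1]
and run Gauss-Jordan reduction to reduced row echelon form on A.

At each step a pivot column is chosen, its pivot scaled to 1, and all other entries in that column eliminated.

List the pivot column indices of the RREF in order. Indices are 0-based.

pivot columns: 0, 1

pivot(0,0)=2: scale R0 → (1, 6, 4)
  clear (1,0): R1 −= (4)R0 → (0, 10, 7)
pivot(1,1)=10: scale R1 → (0, 1, 4)
  clear (0,1): R0 −= (6)R1 → (1, 0, 2)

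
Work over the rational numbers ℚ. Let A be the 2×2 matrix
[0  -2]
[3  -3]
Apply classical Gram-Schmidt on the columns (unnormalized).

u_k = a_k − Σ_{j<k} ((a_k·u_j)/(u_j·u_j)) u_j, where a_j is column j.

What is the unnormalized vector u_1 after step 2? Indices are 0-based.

Step 1: u_0 = a_0 = (0, 3).
Step 2: u_1 = a_1 − (-1)·u_0 = (-2, 0).

u_1 = (-2, 0)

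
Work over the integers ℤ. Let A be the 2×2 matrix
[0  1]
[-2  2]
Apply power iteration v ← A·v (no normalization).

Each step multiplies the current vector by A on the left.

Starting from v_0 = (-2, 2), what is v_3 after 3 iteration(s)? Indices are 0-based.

v_3 = (12, 8)

v_0 = (-2, 2).
v_1 = A·v_0 = (2, 8).
v_2 = A·v_1 = (8, 12).
v_3 = A·v_2 = (12, 8).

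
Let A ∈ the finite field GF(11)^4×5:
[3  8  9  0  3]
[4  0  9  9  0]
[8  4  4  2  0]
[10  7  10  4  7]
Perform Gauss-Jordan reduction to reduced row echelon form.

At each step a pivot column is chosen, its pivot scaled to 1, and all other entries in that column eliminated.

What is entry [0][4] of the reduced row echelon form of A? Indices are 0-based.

pivot(0,0)=3: scale R0 → (1, 10, 3, 0, 1)
  clear (1,0): R1 −= (4)R0 → (0, 4, 8, 9, 7)
  clear (2,0): R2 −= (8)R0 → (0, 1, 2, 2, 3)
  clear (3,0): R3 −= (10)R0 → (0, 6, 2, 4, 8)
pivot(1,1)=4: scale R1 → (0, 1, 2, 5, 10)
  clear (0,1): R0 −= (10)R1 → (1, 0, 5, 5, 0)
  clear (2,1): R2 −= (1)R1 → (0, 0, 0, 8, 4)
  clear (3,1): R3 −= (6)R1 → (0, 0, 1, 7, 3)
pivot(2,2): swap R2↔R3
pivot(2,2)=1: scale R2 → (0, 0, 1, 7, 3)
  clear (0,2): R0 −= (5)R2 → (1, 0, 0, 3, 7)
  clear (1,2): R1 −= (2)R2 → (0, 1, 0, 2, 4)
pivot(3,3)=8: scale R3 → (0, 0, 0, 1, 6)
  clear (0,3): R0 −= (3)R3 → (1, 0, 0, 0, 0)
  clear (1,3): R1 −= (2)R3 → (0, 1, 0, 0, 3)
  clear (2,3): R2 −= (7)R3 → (0, 0, 1, 0, 5)

M[0][4] = 0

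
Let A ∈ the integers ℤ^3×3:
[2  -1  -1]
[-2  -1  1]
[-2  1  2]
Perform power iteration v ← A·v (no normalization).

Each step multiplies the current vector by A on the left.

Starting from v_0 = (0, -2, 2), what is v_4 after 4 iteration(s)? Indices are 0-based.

v_4 = (-84, 40, 110)

v_0 = (0, -2, 2).
v_1 = A·v_0 = (0, 4, 2).
v_2 = A·v_1 = (-6, -2, 8).
v_3 = A·v_2 = (-18, 22, 26).
v_4 = A·v_3 = (-84, 40, 110).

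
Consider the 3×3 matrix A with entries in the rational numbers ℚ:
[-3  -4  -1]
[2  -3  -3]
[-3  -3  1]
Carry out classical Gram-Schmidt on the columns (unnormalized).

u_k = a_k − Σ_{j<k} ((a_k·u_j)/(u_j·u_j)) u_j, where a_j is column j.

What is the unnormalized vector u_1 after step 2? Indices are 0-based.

Step 1: u_0 = a_0 = (-3, 2, -3).
Step 2: u_1 = a_1 − (15/22)·u_0 = (-43/22, -48/11, -21/22).

u_1 = (-43/22, -48/11, -21/22)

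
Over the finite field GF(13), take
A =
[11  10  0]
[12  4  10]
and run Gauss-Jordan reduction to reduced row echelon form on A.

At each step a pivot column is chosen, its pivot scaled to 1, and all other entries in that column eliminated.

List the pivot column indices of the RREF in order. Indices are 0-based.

pivot columns: 0, 1

step 1: normalize row 0 (÷11) = (1, 8, 0)
  row 1: subtract 12×row0 = (0, 12, 10)
step 2: normalize row 1 (÷12) = (0, 1, 3)
  row 0: subtract 8×row1 = (1, 0, 2)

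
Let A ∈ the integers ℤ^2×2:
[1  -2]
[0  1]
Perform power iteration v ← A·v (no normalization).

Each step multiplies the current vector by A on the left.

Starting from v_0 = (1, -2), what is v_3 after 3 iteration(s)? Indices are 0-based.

v_0 = (1, -2).
v_1 = A·v_0 = (5, -2).
v_2 = A·v_1 = (9, -2).
v_3 = A·v_2 = (13, -2).

v_3 = (13, -2)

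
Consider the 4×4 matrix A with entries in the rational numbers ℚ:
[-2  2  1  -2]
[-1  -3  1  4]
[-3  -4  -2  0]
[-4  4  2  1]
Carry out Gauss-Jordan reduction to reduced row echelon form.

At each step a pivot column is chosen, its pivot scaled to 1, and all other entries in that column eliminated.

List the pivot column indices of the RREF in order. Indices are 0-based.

[1] R0 /= -2  ⇒  (1, -1, -1/2, 1)
     R1 -= -1·R0  ⇒  (0, -4, 1/2, 5)
     R2 -= -3·R0  ⇒  (0, -7, -7/2, 3)
     R3 -= -4·R0  ⇒  (0, 0, 0, 5)
[2] R1 /= -4  ⇒  (0, 1, -1/8, -5/4)
     R0 -= -1·R1  ⇒  (1, 0, -5/8, -1/4)
     R2 -= -7·R1  ⇒  (0, 0, -35/8, -23/4)
[3] R2 /= -35/8  ⇒  (0, 0, 1, 46/35)
     R0 -= -5/8·R2  ⇒  (1, 0, 0, 4/7)
     R1 -= -1/8·R2  ⇒  (0, 1, 0, -38/35)
[4] R3 /= 5  ⇒  (0, 0, 0, 1)
     R0 -= 4/7·R3  ⇒  (1, 0, 0, 0)
     R1 -= -38/35·R3  ⇒  (0, 1, 0, 0)
     R2 -= 46/35·R3  ⇒  (0, 0, 1, 0)

pivot columns: 0, 1, 2, 3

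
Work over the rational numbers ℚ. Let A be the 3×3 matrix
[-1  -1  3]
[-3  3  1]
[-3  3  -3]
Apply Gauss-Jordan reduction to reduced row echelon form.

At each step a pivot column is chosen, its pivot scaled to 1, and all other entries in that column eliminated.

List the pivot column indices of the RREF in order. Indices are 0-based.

pivot columns: 0, 1, 2

pivot(0,0)=-1: scale R0 → (1, 1, -3)
  clear (1,0): R1 −= (-3)R0 → (0, 6, -8)
  clear (2,0): R2 −= (-3)R0 → (0, 6, -12)
pivot(1,1)=6: scale R1 → (0, 1, -4/3)
  clear (0,1): R0 −= (1)R1 → (1, 0, -5/3)
  clear (2,1): R2 −= (6)R1 → (0, 0, -4)
pivot(2,2)=-4: scale R2 → (0, 0, 1)
  clear (0,2): R0 −= (-5/3)R2 → (1, 0, 0)
  clear (1,2): R1 −= (-4/3)R2 → (0, 1, 0)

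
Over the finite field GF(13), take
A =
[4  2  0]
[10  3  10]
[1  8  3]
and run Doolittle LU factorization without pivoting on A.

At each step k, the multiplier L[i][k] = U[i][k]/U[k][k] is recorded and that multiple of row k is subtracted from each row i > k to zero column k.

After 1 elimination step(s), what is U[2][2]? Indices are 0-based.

U[2][2] = 3

Step 1: pivot at (0,0) is 4.
  row1 ← row1 − (9)·row0  ⇒  L[1][0]=9, U row1=(0, 11, 10)
  row2 ← row2 − (10)·row0  ⇒  L[2][0]=10, U row2=(0, 1, 3)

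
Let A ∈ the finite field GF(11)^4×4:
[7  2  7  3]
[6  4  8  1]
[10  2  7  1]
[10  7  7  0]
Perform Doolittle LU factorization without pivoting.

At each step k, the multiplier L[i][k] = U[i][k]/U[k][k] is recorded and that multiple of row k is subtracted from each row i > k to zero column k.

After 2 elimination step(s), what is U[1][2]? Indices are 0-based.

[col 0] pivot 7
  R1 -= 4*R0 → (0, 7, 2, 0)  (L[1][0] := 4)
  R2 -= 3*R0 → (0, 7, 8, 3)  (L[2][0] := 3)
  R3 -= 3*R0 → (0, 1, 8, 2)  (L[3][0] := 3)
[col 1] pivot 7
  R2 -= 1*R1 → (0, 0, 6, 3)  (L[2][1] := 1)
  R3 -= 8*R1 → (0, 0, 3, 2)  (L[3][1] := 8)

U[1][2] = 2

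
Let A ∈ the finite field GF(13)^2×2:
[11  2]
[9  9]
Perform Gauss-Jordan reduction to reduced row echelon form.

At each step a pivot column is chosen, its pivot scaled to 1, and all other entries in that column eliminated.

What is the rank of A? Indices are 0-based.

step 1: normalize row 0 (÷11) = (1, 12)
  row 1: subtract 9×row0 = (0, 5)
step 2: normalize row 1 (÷5) = (0, 1)
  row 0: subtract 12×row1 = (1, 0)

rank = 2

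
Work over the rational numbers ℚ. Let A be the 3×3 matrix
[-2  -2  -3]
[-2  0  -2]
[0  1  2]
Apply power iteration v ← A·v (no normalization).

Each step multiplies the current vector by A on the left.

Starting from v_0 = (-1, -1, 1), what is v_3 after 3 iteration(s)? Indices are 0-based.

v_0 = (-1, -1, 1).
v_1 = A·v_0 = (1, 0, 1).
v_2 = A·v_1 = (-5, -4, 2).
v_3 = A·v_2 = (12, 6, 0).

v_3 = (12, 6, 0)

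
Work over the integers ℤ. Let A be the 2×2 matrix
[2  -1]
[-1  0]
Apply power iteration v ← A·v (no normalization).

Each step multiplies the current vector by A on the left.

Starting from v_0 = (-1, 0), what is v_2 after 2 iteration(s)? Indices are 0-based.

v_2 = (-5, 2)

v_0 = (-1, 0).
v_1 = A·v_0 = (-2, 1).
v_2 = A·v_1 = (-5, 2).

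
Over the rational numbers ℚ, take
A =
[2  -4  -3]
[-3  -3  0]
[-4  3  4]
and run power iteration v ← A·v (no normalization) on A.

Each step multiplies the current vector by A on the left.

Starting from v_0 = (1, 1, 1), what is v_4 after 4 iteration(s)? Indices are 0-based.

v_4 = (-277, 834, 854)

v_0 = (1, 1, 1).
v_1 = A·v_0 = (-5, -6, 3).
v_2 = A·v_1 = (5, 33, 14).
v_3 = A·v_2 = (-164, -114, 135).
v_4 = A·v_3 = (-277, 834, 854).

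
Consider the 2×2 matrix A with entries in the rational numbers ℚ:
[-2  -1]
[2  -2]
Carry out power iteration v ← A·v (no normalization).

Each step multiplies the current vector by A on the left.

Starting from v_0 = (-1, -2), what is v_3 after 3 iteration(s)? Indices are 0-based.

v_3 = (16, -28)

v_0 = (-1, -2).
v_1 = A·v_0 = (4, 2).
v_2 = A·v_1 = (-10, 4).
v_3 = A·v_2 = (16, -28).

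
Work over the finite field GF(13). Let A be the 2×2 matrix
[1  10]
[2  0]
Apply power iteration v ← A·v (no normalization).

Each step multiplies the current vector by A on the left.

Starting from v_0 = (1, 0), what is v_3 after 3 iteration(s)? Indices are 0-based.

v_3 = (2, 3)

v_0 = (1, 0).
v_1 = A·v_0 = (1, 2).
v_2 = A·v_1 = (8, 2).
v_3 = A·v_2 = (2, 3).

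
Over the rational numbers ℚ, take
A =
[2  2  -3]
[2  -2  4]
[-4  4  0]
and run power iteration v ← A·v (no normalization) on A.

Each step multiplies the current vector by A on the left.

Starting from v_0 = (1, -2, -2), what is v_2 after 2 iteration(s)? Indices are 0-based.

v_2 = (40, -36, -24)

v_0 = (1, -2, -2).
v_1 = A·v_0 = (4, -2, -12).
v_2 = A·v_1 = (40, -36, -24).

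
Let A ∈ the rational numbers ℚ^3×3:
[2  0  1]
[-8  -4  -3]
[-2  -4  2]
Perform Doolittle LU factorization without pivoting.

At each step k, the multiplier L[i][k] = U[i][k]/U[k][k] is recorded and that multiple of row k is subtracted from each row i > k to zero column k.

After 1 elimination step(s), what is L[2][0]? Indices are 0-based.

k=0: U[0][0]=2
  eliminate (1,0): mult=-4, new row 1: (0, -4, 1); set L[1][0]=-4
  eliminate (2,0): mult=-1, new row 2: (0, -4, 3); set L[2][0]=-1

L[2][0] = -1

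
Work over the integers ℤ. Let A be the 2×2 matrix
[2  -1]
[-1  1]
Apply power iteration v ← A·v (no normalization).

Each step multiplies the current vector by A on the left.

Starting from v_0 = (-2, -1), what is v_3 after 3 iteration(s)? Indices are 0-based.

v_0 = (-2, -1).
v_1 = A·v_0 = (-3, 1).
v_2 = A·v_1 = (-7, 4).
v_3 = A·v_2 = (-18, 11).

v_3 = (-18, 11)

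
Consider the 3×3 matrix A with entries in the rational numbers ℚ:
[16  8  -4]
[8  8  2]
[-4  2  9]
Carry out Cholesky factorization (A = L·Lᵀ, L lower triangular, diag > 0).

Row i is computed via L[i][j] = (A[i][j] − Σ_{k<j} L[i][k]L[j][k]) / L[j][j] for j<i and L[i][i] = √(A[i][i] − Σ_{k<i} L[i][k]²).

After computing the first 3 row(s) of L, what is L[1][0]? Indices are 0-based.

Step 1: L[0][0] = √(16) = 4.
  L[1][0] = (8) / L[0][0] = 2.
Step 2: L[1][1] = √(4) = 2.
  L[2][0] = (-4) / L[0][0] = -1.
  L[2][1] = (4) / L[1][1] = 2.
Step 3: L[2][2] = √(4) = 2.

L[1][0] = 2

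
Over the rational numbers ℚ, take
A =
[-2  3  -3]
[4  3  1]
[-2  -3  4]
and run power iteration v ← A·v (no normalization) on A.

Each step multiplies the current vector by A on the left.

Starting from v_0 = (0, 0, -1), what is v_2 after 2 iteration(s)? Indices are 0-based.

v_0 = (0, 0, -1).
v_1 = A·v_0 = (3, -1, -4).
v_2 = A·v_1 = (3, 5, -19).

v_2 = (3, 5, -19)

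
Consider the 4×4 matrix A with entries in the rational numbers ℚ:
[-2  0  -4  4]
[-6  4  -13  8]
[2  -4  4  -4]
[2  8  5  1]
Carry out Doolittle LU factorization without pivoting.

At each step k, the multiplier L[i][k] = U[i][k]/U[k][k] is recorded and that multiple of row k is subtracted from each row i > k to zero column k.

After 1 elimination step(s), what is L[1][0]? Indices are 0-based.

L[1][0] = 3

[col 0] pivot -2
  R1 -= 3*R0 → (0, 4, -1, -4)  (L[1][0] := 3)
  R2 -= -1*R0 → (0, -4, 0, 0)  (L[2][0] := -1)
  R3 -= -1*R0 → (0, 8, 1, 5)  (L[3][0] := -1)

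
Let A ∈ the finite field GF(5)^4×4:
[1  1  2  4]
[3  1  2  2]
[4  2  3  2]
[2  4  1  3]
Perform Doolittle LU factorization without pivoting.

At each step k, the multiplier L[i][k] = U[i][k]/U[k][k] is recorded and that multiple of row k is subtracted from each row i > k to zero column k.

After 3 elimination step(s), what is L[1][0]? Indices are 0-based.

[col 0] pivot 1
  R1 -= 3*R0 → (0, 3, 1, 0)  (L[1][0] := 3)
  R2 -= 4*R0 → (0, 3, 0, 1)  (L[2][0] := 4)
  R3 -= 2*R0 → (0, 2, 2, 0)  (L[3][0] := 2)
[col 1] pivot 3
  R2 -= 1*R1 → (0, 0, 4, 1)  (L[2][1] := 1)
  R3 -= 4*R1 → (0, 0, 3, 0)  (L[3][1] := 4)
[col 2] pivot 4
  R3 -= 2*R2 → (0, 0, 0, 3)  (L[3][2] := 2)

L[1][0] = 3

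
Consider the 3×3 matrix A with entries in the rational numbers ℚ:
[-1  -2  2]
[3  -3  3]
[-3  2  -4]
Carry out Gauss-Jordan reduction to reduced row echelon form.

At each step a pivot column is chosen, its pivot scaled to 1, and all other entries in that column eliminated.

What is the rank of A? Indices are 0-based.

[1] R0 /= -1  ⇒  (1, 2, -2)
     R1 -= 3·R0  ⇒  (0, -9, 9)
     R2 -= -3·R0  ⇒  (0, 8, -10)
[2] R1 /= -9  ⇒  (0, 1, -1)
     R0 -= 2·R1  ⇒  (1, 0, 0)
     R2 -= 8·R1  ⇒  (0, 0, -2)
[3] R2 /= -2  ⇒  (0, 0, 1)
     R1 -= -1·R2  ⇒  (0, 1, 0)

rank = 3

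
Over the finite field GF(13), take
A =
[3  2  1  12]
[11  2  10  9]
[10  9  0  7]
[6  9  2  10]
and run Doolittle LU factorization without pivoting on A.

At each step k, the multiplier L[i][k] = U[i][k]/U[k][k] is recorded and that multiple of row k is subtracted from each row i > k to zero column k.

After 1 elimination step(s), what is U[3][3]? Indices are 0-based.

[col 0] pivot 3
  R1 -= 8*R0 → (0, 12, 2, 4)  (L[1][0] := 8)
  R2 -= 12*R0 → (0, 11, 1, 6)  (L[2][0] := 12)
  R3 -= 2*R0 → (0, 5, 0, 12)  (L[3][0] := 2)

U[3][3] = 12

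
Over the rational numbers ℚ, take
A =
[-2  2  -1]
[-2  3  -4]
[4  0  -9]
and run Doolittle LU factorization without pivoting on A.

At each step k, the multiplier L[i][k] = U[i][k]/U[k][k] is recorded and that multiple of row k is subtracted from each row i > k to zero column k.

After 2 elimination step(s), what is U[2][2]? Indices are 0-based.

[col 0] pivot -2
  R1 -= 1*R0 → (0, 1, -3)  (L[1][0] := 1)
  R2 -= -2*R0 → (0, 4, -11)  (L[2][0] := -2)
[col 1] pivot 1
  R2 -= 4*R1 → (0, 0, 1)  (L[2][1] := 4)

U[2][2] = 1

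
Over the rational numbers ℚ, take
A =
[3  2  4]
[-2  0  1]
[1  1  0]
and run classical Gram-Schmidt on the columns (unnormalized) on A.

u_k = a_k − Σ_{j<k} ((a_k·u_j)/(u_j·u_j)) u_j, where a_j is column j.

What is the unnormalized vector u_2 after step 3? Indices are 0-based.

Step 1: u_0 = a_0 = (3, -2, 1).
Step 2: u_1 = a_1 − (1/2)·u_0 = (1/2, 1, 1/2).
Step 3: u_2 = a_2 − (5/7)·u_0 − (2)·u_1 = (6/7, 3/7, -12/7).

u_2 = (6/7, 3/7, -12/7)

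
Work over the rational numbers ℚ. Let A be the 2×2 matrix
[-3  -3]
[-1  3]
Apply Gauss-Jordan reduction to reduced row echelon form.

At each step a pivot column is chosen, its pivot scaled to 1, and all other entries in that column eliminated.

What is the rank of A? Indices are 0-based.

pivot(0,0)=-3: scale R0 → (1, 1)
  clear (1,0): R1 −= (-1)R0 → (0, 4)
pivot(1,1)=4: scale R1 → (0, 1)
  clear (0,1): R0 −= (1)R1 → (1, 0)

rank = 2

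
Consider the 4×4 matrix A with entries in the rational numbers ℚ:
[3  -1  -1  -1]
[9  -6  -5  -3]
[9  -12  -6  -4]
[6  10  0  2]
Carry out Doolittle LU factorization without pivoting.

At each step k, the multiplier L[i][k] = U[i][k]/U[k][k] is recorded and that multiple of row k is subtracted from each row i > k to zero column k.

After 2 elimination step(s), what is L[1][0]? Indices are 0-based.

Step 1: pivot at (0,0) is 3.
  row1 ← row1 − (3)·row0  ⇒  L[1][0]=3, U row1=(0, -3, -2, 0)
  row2 ← row2 − (3)·row0  ⇒  L[2][0]=3, U row2=(0, -9, -3, -1)
  row3 ← row3 − (2)·row0  ⇒  L[3][0]=2, U row3=(0, 12, 2, 4)
Step 2: pivot at (1,1) is -3.
  row2 ← row2 − (3)·row1  ⇒  L[2][1]=3, U row2=(0, 0, 3, -1)
  row3 ← row3 − (-4)·row1  ⇒  L[3][1]=-4, U row3=(0, 0, -6, 4)

L[1][0] = 3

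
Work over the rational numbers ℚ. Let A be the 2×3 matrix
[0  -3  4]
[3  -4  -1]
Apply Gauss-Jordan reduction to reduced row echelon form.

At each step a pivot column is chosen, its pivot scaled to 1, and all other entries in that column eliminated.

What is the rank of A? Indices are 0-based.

[1] R0 <-> R1
[1] R0 /= 3  ⇒  (1, -4/3, -1/3)
[2] R1 /= -3  ⇒  (0, 1, -4/3)
     R0 -= -4/3·R1  ⇒  (1, 0, -19/9)

rank = 2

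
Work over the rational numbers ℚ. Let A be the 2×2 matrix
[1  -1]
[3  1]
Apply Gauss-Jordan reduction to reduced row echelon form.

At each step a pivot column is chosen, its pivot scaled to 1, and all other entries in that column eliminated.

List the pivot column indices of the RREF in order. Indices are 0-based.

pivot columns: 0, 1

pivot(0,0)=1: scale R0 → (1, -1)
  clear (1,0): R1 −= (3)R0 → (0, 4)
pivot(1,1)=4: scale R1 → (0, 1)
  clear (0,1): R0 −= (-1)R1 → (1, 0)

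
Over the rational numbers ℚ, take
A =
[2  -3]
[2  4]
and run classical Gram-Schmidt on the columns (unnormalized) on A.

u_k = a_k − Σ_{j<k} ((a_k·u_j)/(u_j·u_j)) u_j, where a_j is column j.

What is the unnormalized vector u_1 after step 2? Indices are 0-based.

Step 1: u_0 = a_0 = (2, 2).
Step 2: u_1 = a_1 − (1/4)·u_0 = (-7/2, 7/2).

u_1 = (-7/2, 7/2)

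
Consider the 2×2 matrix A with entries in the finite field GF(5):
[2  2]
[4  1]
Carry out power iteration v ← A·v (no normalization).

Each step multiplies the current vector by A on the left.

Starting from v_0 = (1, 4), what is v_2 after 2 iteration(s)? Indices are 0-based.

v_0 = (1, 4).
v_1 = A·v_0 = (0, 3).
v_2 = A·v_1 = (1, 3).

v_2 = (1, 3)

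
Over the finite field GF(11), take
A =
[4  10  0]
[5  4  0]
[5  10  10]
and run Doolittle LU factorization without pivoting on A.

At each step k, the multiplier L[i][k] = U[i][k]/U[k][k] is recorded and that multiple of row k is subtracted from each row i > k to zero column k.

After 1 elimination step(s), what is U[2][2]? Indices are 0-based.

[col 0] pivot 4
  R1 -= 4*R0 → (0, 8, 0)  (L[1][0] := 4)
  R2 -= 4*R0 → (0, 3, 10)  (L[2][0] := 4)

U[2][2] = 10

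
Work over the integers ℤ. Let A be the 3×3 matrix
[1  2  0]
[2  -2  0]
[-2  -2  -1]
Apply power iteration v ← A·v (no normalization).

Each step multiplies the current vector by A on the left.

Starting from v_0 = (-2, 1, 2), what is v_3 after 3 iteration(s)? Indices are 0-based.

v_3 = (12, -48, -12)

v_0 = (-2, 1, 2).
v_1 = A·v_0 = (0, -6, 0).
v_2 = A·v_1 = (-12, 12, 12).
v_3 = A·v_2 = (12, -48, -12).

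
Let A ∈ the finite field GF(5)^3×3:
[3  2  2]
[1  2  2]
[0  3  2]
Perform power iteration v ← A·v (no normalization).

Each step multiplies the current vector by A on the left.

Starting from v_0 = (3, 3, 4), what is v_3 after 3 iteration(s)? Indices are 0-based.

v_0 = (3, 3, 4).
v_1 = A·v_0 = (3, 2, 2).
v_2 = A·v_1 = (2, 1, 0).
v_3 = A·v_2 = (3, 4, 3).

v_3 = (3, 4, 3)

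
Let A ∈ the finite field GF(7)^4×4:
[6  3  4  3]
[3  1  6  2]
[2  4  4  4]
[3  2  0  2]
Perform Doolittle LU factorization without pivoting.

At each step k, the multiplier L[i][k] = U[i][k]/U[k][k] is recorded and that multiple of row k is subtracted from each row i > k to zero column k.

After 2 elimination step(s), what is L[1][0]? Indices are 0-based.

[col 0] pivot 6
  R1 -= 4*R0 → (0, 3, 4, 4)  (L[1][0] := 4)
  R2 -= 5*R0 → (0, 3, 5, 3)  (L[2][0] := 5)
  R3 -= 4*R0 → (0, 4, 5, 4)  (L[3][0] := 4)
[col 1] pivot 3
  R2 -= 1*R1 → (0, 0, 1, 6)  (L[2][1] := 1)
  R3 -= 6*R1 → (0, 0, 2, 1)  (L[3][1] := 6)

L[1][0] = 4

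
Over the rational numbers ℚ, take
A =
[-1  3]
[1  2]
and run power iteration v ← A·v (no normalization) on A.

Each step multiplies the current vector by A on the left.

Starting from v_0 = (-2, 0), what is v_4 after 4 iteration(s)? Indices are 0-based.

v_0 = (-2, 0).
v_1 = A·v_0 = (2, -2).
v_2 = A·v_1 = (-8, -2).
v_3 = A·v_2 = (2, -12).
v_4 = A·v_3 = (-38, -22).

v_4 = (-38, -22)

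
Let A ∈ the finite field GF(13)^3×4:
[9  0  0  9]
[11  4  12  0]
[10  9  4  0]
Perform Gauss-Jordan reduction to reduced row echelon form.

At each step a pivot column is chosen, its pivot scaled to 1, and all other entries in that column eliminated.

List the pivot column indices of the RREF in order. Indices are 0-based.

pivot columns: 0, 1, 2

pivot(0,0)=9: scale R0 → (1, 0, 0, 1)
  clear (1,0): R1 −= (11)R0 → (0, 4, 12, 2)
  clear (2,0): R2 −= (10)R0 → (0, 9, 4, 3)
pivot(1,1)=4: scale R1 → (0, 1, 3, 7)
  clear (2,1): R2 −= (9)R1 → (0, 0, 3, 5)
pivot(2,2)=3: scale R2 → (0, 0, 1, 6)
  clear (1,2): R1 −= (3)R2 → (0, 1, 0, 2)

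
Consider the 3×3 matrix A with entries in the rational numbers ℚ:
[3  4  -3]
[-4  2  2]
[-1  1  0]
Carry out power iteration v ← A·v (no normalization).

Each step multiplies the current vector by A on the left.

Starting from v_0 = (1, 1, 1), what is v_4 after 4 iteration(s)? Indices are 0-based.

v_0 = (1, 1, 1).
v_1 = A·v_0 = (4, 0, 0).
v_2 = A·v_1 = (12, -16, -4).
v_3 = A·v_2 = (-16, -88, -28).
v_4 = A·v_3 = (-316, -168, -72).

v_4 = (-316, -168, -72)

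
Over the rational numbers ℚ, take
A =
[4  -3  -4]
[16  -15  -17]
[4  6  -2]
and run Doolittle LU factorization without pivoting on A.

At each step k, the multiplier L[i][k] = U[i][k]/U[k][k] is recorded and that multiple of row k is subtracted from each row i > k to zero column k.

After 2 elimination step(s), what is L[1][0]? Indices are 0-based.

Step 1: pivot at (0,0) is 4.
  row1 ← row1 − (4)·row0  ⇒  L[1][0]=4, U row1=(0, -3, -1)
  row2 ← row2 − (1)·row0  ⇒  L[2][0]=1, U row2=(0, 9, 2)
Step 2: pivot at (1,1) is -3.
  row2 ← row2 − (-3)·row1  ⇒  L[2][1]=-3, U row2=(0, 0, -1)

L[1][0] = 4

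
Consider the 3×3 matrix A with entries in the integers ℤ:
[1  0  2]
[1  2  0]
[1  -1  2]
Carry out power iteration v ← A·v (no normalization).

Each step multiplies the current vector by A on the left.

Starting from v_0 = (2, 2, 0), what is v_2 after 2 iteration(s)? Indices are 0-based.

v_2 = (2, 14, -4)

v_0 = (2, 2, 0).
v_1 = A·v_0 = (2, 6, 0).
v_2 = A·v_1 = (2, 14, -4).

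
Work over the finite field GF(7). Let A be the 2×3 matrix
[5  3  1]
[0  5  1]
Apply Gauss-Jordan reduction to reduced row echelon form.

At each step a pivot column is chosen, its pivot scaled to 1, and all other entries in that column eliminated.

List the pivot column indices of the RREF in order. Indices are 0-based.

pivot(0,0)=5: scale R0 → (1, 2, 3)
pivot(1,1)=5: scale R1 → (0, 1, 3)
  clear (0,1): R0 −= (2)R1 → (1, 0, 4)

pivot columns: 0, 1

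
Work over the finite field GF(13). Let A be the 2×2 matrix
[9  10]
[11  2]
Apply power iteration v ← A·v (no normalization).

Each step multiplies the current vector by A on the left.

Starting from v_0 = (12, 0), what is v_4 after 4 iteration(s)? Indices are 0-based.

v_4 = (12, 2)

v_0 = (12, 0).
v_1 = A·v_0 = (4, 2).
v_2 = A·v_1 = (4, 9).
v_3 = A·v_2 = (9, 10).
v_4 = A·v_3 = (12, 2).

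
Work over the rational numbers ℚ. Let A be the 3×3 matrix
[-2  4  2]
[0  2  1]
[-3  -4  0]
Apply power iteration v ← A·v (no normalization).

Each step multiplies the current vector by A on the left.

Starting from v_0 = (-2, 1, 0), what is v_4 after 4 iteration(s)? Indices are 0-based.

v_4 = (-40, -52, 176)

v_0 = (-2, 1, 0).
v_1 = A·v_0 = (8, 2, 2).
v_2 = A·v_1 = (-4, 6, -32).
v_3 = A·v_2 = (-32, -20, -12).
v_4 = A·v_3 = (-40, -52, 176).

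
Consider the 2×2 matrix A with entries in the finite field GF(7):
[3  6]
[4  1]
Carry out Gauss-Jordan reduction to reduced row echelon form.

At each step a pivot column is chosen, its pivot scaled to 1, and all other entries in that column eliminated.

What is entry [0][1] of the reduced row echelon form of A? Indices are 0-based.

[1] R0 /= 3  ⇒  (1, 2)
     R1 -= 4·R0  ⇒  (0, 0)
column 1 empty below row 1

M[0][1] = 2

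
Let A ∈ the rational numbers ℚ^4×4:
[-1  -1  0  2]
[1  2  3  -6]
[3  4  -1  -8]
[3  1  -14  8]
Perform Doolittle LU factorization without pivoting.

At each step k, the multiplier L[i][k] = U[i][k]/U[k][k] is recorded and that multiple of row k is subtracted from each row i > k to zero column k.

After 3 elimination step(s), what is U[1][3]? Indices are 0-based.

U[1][3] = -4

Step 1: pivot at (0,0) is -1.
  row1 ← row1 − (-1)·row0  ⇒  L[1][0]=-1, U row1=(0, 1, 3, -4)
  row2 ← row2 − (-3)·row0  ⇒  L[2][0]=-3, U row2=(0, 1, -1, -2)
  row3 ← row3 − (-3)·row0  ⇒  L[3][0]=-3, U row3=(0, -2, -14, 14)
Step 2: pivot at (1,1) is 1.
  row2 ← row2 − (1)·row1  ⇒  L[2][1]=1, U row2=(0, 0, -4, 2)
  row3 ← row3 − (-2)·row1  ⇒  L[3][1]=-2, U row3=(0, 0, -8, 6)
Step 3: pivot at (2,2) is -4.
  row3 ← row3 − (2)·row2  ⇒  L[3][2]=2, U row3=(0, 0, 0, 2)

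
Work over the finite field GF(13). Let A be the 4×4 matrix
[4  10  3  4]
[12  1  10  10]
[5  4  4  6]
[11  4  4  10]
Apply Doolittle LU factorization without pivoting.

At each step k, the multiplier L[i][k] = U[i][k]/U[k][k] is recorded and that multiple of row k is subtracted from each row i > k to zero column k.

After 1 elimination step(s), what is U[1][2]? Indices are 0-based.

U[1][2] = 1

k=0: U[0][0]=4
  eliminate (1,0): mult=3, new row 1: (0, 10, 1, 11); set L[1][0]=3
  eliminate (2,0): mult=11, new row 2: (0, 11, 10, 1); set L[2][0]=11
  eliminate (3,0): mult=6, new row 3: (0, 9, 12, 12); set L[3][0]=6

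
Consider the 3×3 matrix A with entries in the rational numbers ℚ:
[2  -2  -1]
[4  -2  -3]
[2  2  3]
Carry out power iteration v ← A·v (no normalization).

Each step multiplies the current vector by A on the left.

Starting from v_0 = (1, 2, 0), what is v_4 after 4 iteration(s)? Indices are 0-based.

v_0 = (1, 2, 0).
v_1 = A·v_0 = (-2, 0, 6).
v_2 = A·v_1 = (-10, -26, 14).
v_3 = A·v_2 = (18, -30, -30).
v_4 = A·v_3 = (126, 222, -114).

v_4 = (126, 222, -114)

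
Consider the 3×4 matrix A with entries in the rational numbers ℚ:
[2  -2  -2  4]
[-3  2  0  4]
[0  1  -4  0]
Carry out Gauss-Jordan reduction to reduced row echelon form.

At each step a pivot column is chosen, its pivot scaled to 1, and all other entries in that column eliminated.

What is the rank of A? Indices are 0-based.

[1] R0 /= 2  ⇒  (1, -1, -1, 2)
     R1 -= -3·R0  ⇒  (0, -1, -3, 10)
[2] R1 /= -1  ⇒  (0, 1, 3, -10)
     R0 -= -1·R1  ⇒  (1, 0, 2, -8)
     R2 -= 1·R1  ⇒  (0, 0, -7, 10)
[3] R2 /= -7  ⇒  (0, 0, 1, -10/7)
     R0 -= 2·R2  ⇒  (1, 0, 0, -36/7)
     R1 -= 3·R2  ⇒  (0, 1, 0, -40/7)

rank = 3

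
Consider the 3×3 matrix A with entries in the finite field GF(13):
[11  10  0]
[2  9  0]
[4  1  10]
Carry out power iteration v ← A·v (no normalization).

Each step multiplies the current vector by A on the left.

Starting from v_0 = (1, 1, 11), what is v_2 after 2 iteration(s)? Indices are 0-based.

v_2 = (3, 11, 10)

v_0 = (1, 1, 11).
v_1 = A·v_0 = (8, 11, 11).
v_2 = A·v_1 = (3, 11, 10).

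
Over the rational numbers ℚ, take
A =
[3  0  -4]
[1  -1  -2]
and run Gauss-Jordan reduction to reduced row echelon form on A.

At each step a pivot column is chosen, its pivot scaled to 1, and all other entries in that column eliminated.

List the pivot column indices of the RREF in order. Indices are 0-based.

pivot columns: 0, 1

step 1: normalize row 0 (÷3) = (1, 0, -4/3)
  row 1: subtract 1×row0 = (0, -1, -2/3)
step 2: normalize row 1 (÷-1) = (0, 1, 2/3)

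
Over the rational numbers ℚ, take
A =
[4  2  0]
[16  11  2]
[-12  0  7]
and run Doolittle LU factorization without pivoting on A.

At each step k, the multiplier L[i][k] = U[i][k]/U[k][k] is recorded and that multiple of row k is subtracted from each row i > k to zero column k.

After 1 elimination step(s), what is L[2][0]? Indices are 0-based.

k=0: U[0][0]=4
  eliminate (1,0): mult=4, new row 1: (0, 3, 2); set L[1][0]=4
  eliminate (2,0): mult=-3, new row 2: (0, 6, 7); set L[2][0]=-3

L[2][0] = -3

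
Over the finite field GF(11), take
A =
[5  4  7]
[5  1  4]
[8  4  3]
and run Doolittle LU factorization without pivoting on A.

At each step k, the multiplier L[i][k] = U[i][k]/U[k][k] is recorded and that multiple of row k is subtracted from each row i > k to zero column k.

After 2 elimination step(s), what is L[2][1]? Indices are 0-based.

Step 1: pivot at (0,0) is 5.
  row1 ← row1 − (1)·row0  ⇒  L[1][0]=1, U row1=(0, 8, 8)
  row2 ← row2 − (6)·row0  ⇒  L[2][0]=6, U row2=(0, 2, 5)
Step 2: pivot at (1,1) is 8.
  row2 ← row2 − (3)·row1  ⇒  L[2][1]=3, U row2=(0, 0, 3)

L[2][1] = 3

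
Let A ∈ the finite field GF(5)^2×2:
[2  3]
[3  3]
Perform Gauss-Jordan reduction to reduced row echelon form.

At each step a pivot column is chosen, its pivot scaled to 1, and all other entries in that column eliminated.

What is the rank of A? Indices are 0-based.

[1] R0 /= 2  ⇒  (1, 4)
     R1 -= 3·R0  ⇒  (0, 1)
[2] R1 /= 1  ⇒  (0, 1)
     R0 -= 4·R1  ⇒  (1, 0)

rank = 2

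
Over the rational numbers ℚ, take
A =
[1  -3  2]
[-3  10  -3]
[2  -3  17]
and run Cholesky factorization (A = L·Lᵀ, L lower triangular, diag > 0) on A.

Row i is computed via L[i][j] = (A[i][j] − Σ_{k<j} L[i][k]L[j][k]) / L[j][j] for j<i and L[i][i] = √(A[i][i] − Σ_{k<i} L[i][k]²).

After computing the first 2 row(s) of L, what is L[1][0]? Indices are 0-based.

Step 1: L[0][0] = √(1) = 1.
  L[1][0] = (-3) / L[0][0] = -3.
Step 2: L[1][1] = √(1) = 1.

L[1][0] = -3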